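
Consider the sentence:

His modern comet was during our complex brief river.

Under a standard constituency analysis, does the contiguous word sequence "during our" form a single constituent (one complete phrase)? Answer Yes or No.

No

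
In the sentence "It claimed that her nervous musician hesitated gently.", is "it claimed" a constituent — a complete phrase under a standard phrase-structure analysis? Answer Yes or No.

"it" belongs to the noun phrase "it" while "claimed" belongs to the verb phrase "claimed that her nervous musician hesitated gently"; a span that runs across that boundary is not a single phrase.

No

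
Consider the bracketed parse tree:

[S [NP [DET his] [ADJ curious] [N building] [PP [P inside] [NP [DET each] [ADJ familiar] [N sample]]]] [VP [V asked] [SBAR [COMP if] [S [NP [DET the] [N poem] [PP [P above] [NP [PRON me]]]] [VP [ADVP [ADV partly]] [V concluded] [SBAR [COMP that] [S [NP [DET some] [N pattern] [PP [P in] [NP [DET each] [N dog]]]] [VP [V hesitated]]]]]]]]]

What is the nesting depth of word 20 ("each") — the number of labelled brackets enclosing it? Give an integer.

Path from the root down to the word: S → VP → SBAR → S → VP → SBAR → S → NP → PP → NP → DET. That is 11 enclosing brackets.

11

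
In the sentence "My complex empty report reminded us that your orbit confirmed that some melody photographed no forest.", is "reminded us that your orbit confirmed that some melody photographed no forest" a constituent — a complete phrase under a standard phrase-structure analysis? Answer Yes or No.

Yes

"reminded us that your orbit confirmed that some melody photographed no forest" is exactly the verb phrase [VP reminded us that your orbit confirmed that some melody photographed no forest], a complete constituent.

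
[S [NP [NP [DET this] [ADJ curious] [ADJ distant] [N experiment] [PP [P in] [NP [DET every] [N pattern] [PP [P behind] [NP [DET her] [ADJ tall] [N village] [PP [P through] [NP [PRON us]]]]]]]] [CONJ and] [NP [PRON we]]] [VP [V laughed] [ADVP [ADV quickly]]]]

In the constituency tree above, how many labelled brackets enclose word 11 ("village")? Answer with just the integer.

The word sits inside N, which is inside NP, inside PP, inside NP, inside PP, inside NP, inside NP, inside S — 8 brackets in all.

8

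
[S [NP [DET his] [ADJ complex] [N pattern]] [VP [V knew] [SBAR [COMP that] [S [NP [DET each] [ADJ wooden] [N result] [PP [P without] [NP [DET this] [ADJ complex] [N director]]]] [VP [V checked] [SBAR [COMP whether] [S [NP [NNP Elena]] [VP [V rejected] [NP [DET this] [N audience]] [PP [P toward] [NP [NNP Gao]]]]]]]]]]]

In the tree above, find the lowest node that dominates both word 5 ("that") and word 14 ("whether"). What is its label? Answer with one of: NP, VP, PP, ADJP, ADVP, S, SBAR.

The smallest bracket enclosing both words is [SBAR that each wooden result without this complex director checked whether Elena rejected this audience toward Gao], so the label is SBAR.

SBAR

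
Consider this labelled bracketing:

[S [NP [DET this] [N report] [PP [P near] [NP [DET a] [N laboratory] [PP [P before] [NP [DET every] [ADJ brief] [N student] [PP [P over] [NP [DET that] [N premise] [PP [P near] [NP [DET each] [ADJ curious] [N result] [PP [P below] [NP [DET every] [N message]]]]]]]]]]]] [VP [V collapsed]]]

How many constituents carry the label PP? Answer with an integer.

5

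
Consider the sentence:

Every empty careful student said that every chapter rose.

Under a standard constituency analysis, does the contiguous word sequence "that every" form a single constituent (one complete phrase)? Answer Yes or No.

No

The smallest constituent containing the whole sequence is the subordinate clause [SBAR that every chapter rose], but the sequence is only part of it — it straddles the boundary between complementizer "that" and clause "every chapter rose".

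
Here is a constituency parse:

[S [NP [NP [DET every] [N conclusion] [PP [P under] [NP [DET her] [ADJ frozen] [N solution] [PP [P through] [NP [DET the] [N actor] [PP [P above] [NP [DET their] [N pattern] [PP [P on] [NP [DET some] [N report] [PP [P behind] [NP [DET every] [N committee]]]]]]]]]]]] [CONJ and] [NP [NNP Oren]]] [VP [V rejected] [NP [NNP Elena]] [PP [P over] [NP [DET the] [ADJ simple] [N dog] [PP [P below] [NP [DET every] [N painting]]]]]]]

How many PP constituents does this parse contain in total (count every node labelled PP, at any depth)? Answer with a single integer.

Listing each PP by its span: [PP under her frozen solution through the actor above their pattern on some report behind every committee]; [PP through the actor above their pattern on some report behind every committee]; [PP above their pattern on some report behind every committee]; [PP on some report behind every committee]; [PP behind every committee]; [PP over the simple dog below every painting] … — that makes 7.

7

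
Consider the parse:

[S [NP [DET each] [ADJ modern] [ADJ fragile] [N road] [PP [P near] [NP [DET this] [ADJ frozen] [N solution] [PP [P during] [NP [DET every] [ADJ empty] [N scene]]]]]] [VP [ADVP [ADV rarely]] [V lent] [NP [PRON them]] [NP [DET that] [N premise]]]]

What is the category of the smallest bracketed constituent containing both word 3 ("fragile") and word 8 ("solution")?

The smallest bracket enclosing both words is [NP each modern fragile road near this frozen solution during every empty scene], so the label is NP.

NP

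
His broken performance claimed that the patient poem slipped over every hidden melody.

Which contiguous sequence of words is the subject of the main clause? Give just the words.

"his broken performance" is the NP that combines with the VP headed by "claimed" to form the main clause — the subject.

his broken performance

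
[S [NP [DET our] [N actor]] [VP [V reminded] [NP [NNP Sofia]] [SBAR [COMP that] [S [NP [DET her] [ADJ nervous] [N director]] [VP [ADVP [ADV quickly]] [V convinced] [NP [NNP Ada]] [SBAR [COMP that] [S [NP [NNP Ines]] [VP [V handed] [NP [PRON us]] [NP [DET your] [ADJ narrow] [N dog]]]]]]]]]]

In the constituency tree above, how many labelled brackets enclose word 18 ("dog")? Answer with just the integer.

10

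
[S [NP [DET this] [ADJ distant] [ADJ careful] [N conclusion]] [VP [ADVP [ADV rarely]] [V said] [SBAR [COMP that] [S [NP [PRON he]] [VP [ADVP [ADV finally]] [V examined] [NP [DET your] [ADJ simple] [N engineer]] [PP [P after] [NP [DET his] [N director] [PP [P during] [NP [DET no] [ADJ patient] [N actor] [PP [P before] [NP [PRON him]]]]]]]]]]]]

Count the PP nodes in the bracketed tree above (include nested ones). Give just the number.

3

Scanning left to right, an opening `[PP` appears at word positions 14, 17, 21 — 3 in total.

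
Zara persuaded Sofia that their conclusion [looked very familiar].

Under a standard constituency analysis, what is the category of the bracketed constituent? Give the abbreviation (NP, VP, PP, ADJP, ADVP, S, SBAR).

VP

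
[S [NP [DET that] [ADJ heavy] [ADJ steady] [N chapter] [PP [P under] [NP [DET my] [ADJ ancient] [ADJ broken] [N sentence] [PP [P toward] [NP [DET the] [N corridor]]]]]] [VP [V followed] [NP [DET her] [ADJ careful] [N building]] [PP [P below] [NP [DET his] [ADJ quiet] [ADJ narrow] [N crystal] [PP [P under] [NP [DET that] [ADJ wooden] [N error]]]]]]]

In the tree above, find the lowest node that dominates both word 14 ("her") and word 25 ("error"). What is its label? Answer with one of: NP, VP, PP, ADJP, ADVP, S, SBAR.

VP

The smallest bracket enclosing both words is [VP followed her careful building below his quiet narrow crystal under that wooden error], so the label is VP.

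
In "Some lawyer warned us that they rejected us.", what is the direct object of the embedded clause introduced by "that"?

us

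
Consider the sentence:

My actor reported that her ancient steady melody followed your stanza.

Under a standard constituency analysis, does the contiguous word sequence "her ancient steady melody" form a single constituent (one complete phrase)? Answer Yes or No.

"her ancient steady melody" is exactly the noun phrase [NP her ancient steady melody], a complete constituent.

Yes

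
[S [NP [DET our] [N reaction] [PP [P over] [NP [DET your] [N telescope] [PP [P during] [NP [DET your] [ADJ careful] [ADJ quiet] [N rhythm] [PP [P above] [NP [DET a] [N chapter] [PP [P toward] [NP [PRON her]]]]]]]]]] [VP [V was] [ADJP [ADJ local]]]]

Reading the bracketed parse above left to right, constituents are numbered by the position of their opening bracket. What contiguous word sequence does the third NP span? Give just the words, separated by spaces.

Opening `[NP` markers occur at word positions 1, 4, 7, 12, 15; the third of these opens the constituent [NP your careful quiet rhythm above a chapter toward her].

your careful quiet rhythm above a chapter toward her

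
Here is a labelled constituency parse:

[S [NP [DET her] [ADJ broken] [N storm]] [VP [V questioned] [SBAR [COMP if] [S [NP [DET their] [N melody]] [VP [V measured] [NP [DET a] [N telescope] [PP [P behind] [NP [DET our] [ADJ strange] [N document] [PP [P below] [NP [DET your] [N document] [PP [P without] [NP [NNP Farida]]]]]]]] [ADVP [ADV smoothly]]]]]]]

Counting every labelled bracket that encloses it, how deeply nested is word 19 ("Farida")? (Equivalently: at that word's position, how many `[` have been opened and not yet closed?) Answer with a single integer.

13

Path from the root down to the word: S → VP → SBAR → S → VP → NP → PP → NP → PP → NP → PP → NP → NNP. That is 13 enclosing brackets.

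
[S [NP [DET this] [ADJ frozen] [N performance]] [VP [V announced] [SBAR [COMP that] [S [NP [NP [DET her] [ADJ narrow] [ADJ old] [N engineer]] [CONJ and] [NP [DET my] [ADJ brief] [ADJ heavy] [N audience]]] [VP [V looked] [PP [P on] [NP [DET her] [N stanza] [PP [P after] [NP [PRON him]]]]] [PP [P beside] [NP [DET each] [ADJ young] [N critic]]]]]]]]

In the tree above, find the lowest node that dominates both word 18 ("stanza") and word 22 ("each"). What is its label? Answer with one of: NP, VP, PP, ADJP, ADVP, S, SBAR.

VP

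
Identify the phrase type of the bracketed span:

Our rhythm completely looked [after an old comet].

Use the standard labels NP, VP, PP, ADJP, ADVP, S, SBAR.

"after" is the head of the bracketed span, so the span is a prepositional phrase: PP.

PP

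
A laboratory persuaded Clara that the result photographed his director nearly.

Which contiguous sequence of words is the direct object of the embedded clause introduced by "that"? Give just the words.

his director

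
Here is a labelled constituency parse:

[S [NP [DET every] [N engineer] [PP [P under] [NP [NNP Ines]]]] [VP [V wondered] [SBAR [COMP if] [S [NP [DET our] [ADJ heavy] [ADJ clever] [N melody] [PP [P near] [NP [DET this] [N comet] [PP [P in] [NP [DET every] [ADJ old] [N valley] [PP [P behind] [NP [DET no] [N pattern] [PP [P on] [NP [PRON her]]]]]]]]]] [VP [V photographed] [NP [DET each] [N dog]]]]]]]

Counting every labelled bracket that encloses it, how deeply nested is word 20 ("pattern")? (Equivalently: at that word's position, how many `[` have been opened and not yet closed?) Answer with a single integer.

The word sits inside N, which is inside NP, inside PP, inside NP, inside PP, inside NP, inside PP, inside NP, inside S, inside SBAR, inside VP, inside S — 12 brackets in all.

12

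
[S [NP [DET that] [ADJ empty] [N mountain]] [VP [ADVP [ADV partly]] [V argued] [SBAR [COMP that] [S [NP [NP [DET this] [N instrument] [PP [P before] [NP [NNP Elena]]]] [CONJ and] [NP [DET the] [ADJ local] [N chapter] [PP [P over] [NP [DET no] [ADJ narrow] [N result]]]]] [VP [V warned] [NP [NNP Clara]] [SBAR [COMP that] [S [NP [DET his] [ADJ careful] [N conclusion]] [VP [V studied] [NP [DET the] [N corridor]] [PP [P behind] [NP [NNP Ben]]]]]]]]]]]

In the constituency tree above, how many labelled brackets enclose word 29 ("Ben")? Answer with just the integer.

Path from the root down to the word: S → VP → SBAR → S → VP → SBAR → S → VP → PP → NP → NNP. That is 11 enclosing brackets.

11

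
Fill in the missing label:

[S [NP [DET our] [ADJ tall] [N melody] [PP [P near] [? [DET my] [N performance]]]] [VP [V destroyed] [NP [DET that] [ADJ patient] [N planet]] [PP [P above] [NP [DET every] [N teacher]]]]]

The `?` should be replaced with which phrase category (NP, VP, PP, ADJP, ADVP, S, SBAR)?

NP

Looking at what the `?` directly dominates — DET 'my', N 'performance' — this is a noun phrase (NP).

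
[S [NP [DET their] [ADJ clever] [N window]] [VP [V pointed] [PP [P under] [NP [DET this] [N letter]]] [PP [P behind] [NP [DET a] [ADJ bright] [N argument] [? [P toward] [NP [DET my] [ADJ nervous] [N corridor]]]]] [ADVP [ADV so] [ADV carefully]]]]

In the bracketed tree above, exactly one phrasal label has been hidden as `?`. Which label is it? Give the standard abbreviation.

PP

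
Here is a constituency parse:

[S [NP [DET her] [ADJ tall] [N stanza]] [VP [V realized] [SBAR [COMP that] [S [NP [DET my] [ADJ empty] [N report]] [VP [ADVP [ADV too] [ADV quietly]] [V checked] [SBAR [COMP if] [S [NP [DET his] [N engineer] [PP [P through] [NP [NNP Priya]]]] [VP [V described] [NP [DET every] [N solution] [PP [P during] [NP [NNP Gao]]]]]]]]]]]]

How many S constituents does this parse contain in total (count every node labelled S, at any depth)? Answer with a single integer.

3

The S constituents are: [S her tall stanza realized that my empty report too quietly checked if his engineer through Priya described every solution during Gao]; [S my empty report too quietly checked if his engineer through Priya described every solution during Gao]; [S his engineer through Priya described every solution during Gao]. Total: 3.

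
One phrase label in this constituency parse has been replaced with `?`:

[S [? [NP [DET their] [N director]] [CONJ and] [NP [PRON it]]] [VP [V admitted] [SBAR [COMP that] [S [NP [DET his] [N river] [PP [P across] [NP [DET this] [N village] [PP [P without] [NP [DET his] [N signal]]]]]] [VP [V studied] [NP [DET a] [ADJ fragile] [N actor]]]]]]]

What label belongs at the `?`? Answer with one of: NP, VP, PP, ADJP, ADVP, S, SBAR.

NP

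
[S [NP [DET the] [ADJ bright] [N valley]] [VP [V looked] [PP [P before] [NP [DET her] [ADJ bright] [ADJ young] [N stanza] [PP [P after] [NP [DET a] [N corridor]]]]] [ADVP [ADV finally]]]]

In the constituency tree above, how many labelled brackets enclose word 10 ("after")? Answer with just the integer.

Counting open brackets not yet closed at "after": [S [VP [PP [NP [PP [P = 6.

6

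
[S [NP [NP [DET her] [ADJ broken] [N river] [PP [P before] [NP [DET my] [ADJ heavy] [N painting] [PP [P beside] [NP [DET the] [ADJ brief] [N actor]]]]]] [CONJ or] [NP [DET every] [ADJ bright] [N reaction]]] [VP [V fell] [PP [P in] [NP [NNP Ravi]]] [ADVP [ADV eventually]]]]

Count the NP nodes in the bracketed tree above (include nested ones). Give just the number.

Listing each NP by its span: [NP her broken river before my heavy painting beside the brief actor or every bright reaction]; [NP her broken river before my heavy painting beside the brief actor]; [NP my heavy painting beside the brief actor]; [NP the brief actor]; [NP every bright reaction]; [NP Ravi] — that makes 6.

6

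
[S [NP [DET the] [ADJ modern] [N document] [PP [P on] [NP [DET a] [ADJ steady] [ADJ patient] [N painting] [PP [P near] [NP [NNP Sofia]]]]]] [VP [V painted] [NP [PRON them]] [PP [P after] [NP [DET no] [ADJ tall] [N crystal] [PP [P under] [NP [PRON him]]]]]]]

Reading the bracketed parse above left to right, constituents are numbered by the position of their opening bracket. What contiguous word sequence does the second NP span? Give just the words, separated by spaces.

a steady patient painting near Sofia

In left-to-right order the NP constituents are "the modern document on a steady patient painting near Sofia"; "a steady patient painting near Sofia"; "Sofia"; "them"; "no tall crystal under him"; "him". Number 2 is "a steady patient painting near Sofia".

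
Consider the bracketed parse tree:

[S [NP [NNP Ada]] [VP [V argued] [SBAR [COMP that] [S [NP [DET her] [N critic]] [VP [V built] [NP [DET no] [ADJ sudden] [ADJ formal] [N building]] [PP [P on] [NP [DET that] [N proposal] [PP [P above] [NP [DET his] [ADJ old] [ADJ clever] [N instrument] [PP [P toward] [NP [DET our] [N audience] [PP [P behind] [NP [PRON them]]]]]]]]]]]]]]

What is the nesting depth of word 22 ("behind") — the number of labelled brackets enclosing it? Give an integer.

13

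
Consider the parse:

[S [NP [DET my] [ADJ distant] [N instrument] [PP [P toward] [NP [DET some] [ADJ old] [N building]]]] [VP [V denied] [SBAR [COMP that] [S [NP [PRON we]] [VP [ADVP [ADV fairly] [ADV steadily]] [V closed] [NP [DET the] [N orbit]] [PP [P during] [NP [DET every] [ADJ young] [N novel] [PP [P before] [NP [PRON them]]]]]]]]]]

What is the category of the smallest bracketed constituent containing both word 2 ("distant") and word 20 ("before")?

S

Both words fall inside [S my distant instrument toward some old building denied that we fairly steadily closed the orbit during every young novel before them] (words 1–21), and no smaller constituent contains them both. Label: S.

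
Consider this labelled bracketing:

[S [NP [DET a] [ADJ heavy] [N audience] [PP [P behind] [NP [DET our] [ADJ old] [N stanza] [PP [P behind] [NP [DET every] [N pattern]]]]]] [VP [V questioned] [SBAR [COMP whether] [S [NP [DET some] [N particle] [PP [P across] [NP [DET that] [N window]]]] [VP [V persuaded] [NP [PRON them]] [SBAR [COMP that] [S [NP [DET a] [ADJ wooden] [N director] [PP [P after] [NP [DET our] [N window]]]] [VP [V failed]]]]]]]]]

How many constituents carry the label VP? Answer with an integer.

Listing each VP by its span: [VP questioned whether some particle across that window persuaded them that a wooden director after our window failed]; [VP persuaded them that a wooden director after our window failed]; [VP failed] — that makes 3.

3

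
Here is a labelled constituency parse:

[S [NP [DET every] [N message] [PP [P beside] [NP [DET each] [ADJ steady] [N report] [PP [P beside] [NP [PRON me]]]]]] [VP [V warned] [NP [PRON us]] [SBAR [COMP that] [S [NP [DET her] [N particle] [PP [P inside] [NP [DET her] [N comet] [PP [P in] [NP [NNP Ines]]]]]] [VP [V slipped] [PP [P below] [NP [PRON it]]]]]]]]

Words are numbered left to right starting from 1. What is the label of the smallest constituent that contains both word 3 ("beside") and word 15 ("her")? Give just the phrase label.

S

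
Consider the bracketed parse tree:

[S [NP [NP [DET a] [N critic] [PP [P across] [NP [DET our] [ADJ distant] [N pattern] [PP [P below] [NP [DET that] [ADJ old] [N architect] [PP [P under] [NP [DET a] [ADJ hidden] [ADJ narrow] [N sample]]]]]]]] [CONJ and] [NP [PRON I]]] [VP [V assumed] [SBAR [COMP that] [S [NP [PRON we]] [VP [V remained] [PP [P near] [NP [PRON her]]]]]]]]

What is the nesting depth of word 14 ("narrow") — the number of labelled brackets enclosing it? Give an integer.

10

Path from the root down to the word: S → NP → NP → PP → NP → PP → NP → PP → NP → ADJ. That is 10 enclosing brackets.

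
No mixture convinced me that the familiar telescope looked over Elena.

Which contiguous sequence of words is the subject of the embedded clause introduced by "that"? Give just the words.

the familiar telescope

In the embedded clause introduced by "that" the verb is "looked"; the NP preceding it, "the familiar telescope", is the subject.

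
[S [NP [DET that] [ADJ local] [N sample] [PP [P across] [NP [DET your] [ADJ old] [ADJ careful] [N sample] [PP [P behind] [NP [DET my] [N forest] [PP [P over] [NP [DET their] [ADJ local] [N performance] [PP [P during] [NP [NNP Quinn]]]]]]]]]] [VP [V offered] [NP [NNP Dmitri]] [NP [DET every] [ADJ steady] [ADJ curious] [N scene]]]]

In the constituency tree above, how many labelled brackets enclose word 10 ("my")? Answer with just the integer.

7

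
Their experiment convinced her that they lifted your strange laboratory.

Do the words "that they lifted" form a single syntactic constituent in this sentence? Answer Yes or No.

The sequence begins inside the complementizer "that" and ends inside the clause "they lifted your strange laboratory"; it crosses a phrase boundary, so no single node in the tree spans exactly those words.

No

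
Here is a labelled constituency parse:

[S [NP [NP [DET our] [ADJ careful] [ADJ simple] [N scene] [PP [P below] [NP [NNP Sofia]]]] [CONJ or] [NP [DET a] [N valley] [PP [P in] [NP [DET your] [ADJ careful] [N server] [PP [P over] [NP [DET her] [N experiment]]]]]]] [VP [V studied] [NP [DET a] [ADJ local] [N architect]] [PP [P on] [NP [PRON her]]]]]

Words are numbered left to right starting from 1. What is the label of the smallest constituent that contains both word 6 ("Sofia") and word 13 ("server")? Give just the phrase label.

NP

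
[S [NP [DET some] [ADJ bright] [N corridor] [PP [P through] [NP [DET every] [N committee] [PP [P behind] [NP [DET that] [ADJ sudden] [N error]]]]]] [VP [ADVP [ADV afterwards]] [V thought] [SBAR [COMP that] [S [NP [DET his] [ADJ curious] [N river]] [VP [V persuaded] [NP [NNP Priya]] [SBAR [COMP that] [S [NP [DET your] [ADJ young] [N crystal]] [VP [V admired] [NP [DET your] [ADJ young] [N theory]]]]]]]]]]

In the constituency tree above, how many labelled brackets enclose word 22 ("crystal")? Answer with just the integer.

9

The word sits inside N, which is inside NP, inside S, inside SBAR, inside VP, inside S, inside SBAR, inside VP, inside S — 9 brackets in all.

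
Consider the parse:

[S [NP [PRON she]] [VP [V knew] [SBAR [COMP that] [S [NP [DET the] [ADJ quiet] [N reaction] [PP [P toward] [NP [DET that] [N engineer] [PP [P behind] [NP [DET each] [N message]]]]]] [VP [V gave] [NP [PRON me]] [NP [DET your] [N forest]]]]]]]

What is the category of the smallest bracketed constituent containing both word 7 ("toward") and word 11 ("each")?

Both words fall inside [PP toward that engineer behind each message] (words 7–12), and no smaller constituent contains them both. Label: PP.

PP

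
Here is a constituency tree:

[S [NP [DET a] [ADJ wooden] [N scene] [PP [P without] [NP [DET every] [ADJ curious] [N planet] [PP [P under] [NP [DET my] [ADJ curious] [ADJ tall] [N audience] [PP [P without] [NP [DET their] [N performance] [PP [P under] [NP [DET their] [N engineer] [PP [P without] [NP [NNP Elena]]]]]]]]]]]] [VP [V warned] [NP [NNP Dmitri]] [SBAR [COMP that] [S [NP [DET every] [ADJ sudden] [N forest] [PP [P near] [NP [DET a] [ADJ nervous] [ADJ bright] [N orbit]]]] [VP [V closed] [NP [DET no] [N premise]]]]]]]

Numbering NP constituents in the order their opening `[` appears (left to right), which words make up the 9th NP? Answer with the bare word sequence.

a nervous bright orbit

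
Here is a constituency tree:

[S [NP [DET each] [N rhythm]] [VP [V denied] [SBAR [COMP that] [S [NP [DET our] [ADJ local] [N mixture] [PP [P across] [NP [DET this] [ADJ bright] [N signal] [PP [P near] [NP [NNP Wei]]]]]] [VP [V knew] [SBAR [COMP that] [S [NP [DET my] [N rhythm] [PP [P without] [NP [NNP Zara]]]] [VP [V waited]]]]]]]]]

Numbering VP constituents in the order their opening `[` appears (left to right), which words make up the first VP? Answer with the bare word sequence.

Opening `[VP` markers occur at word positions 3, 14, 20; the first of these opens the constituent [VP denied that our local mixture across this bright signal near Wei knew that my rhythm without Zara waited].

denied that our local mixture across this bright signal near Wei knew that my rhythm without Zara waited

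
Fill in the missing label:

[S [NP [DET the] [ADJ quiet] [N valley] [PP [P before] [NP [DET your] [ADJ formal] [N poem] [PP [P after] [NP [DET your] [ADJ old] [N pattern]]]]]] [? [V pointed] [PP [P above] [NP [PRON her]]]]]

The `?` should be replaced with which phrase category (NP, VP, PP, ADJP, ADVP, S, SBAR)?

Looking at what the `?` directly dominates — V 'pointed', PP — this is a verb phrase (VP).

VP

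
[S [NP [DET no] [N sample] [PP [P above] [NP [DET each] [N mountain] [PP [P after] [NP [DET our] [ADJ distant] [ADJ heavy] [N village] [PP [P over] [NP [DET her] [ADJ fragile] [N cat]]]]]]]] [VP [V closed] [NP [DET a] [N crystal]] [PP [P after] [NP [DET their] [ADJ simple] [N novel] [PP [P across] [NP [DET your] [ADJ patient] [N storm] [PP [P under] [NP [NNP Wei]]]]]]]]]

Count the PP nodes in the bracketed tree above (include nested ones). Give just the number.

6

Scanning left to right, an opening `[PP` appears at word positions 3, 6, 11, 18, 22, 26 — 6 in total.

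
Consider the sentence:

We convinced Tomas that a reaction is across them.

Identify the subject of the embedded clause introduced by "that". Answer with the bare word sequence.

a reaction

"a reaction" is the NP that combines with the VP headed by "is" to form the embedded clause introduced by "that" — the subject.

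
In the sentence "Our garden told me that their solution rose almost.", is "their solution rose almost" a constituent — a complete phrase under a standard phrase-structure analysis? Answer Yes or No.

Yes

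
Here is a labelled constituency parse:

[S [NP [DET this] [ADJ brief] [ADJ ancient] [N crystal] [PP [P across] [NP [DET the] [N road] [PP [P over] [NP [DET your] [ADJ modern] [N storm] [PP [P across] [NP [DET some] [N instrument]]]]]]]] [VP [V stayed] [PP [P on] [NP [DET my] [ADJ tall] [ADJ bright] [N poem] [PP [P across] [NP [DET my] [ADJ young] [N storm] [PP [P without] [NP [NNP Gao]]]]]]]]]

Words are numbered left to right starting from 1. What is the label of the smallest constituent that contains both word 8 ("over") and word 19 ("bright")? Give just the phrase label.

S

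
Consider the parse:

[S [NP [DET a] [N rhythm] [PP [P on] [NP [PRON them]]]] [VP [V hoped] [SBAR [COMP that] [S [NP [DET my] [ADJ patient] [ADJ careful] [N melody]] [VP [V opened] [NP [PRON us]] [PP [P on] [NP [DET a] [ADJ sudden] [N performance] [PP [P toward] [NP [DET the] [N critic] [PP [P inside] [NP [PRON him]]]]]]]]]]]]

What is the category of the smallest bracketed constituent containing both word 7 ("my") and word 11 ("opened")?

Both words fall inside [S my patient careful melody opened us on a sudden performance toward the critic inside him] (words 7–21), and no smaller constituent contains them both. Label: S.

S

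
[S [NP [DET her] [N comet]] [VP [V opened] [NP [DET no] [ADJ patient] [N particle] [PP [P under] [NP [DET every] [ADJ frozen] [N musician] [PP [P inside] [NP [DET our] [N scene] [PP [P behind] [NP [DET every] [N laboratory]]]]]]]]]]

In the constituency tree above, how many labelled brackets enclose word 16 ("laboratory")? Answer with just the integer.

10

The word sits inside N, which is inside NP, inside PP, inside NP, inside PP, inside NP, inside PP, inside NP, inside VP, inside S — 10 brackets in all.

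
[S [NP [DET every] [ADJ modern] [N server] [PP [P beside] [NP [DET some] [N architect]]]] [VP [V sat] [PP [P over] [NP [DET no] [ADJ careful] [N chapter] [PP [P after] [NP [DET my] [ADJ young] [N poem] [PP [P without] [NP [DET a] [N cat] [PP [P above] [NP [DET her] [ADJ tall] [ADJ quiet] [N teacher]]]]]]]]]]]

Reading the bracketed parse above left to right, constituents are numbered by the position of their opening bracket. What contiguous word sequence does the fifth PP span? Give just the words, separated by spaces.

Opening `[PP` markers occur at word positions 4, 8, 12, 16, 19; the fifth of these opens the constituent [PP above her tall quiet teacher].

above her tall quiet teacher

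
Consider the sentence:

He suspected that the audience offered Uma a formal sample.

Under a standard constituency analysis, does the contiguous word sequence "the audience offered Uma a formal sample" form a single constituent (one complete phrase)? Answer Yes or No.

Yes

"the audience offered Uma a formal sample" is exactly the clause [S the audience offered Uma a formal sample], a complete constituent.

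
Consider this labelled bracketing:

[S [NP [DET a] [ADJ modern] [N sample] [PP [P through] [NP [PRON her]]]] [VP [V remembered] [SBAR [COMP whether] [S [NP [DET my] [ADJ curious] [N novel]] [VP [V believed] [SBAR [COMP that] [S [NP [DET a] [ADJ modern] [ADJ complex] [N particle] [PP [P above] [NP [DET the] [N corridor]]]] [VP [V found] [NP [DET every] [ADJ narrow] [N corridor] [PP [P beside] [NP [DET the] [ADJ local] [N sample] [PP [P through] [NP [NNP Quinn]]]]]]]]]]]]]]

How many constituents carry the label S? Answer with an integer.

3

Listing each S by its span: [S a modern sample through her remembered whether my curious novel believed that a modern complex particle above the corridor found every narrow corridor beside the local sample through Quinn]; [S my curious novel believed that a modern complex particle above the corridor found every narrow corridor beside the local sample through Quinn]; [S a modern complex particle above the corridor found every narrow corridor beside the local sample through Quinn] — that makes 3.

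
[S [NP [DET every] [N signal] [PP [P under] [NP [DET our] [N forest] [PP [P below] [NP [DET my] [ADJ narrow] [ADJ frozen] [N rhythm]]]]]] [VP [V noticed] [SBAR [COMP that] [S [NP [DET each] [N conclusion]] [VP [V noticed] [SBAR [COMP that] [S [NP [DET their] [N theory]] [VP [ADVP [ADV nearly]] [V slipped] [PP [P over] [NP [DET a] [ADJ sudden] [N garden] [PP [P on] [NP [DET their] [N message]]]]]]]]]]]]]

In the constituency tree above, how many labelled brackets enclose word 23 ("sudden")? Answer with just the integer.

11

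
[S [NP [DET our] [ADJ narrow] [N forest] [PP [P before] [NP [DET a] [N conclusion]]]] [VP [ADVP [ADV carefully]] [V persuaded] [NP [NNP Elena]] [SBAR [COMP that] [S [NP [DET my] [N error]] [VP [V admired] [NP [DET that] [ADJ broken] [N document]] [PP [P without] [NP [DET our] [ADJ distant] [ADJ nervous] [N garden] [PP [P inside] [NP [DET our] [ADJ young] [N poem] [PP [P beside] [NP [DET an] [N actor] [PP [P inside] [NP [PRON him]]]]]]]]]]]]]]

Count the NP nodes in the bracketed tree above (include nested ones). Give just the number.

9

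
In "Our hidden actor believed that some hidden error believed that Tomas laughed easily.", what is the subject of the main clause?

The subject of the main clause is the NP immediately before the verb "believed": "our hidden actor".

our hidden actor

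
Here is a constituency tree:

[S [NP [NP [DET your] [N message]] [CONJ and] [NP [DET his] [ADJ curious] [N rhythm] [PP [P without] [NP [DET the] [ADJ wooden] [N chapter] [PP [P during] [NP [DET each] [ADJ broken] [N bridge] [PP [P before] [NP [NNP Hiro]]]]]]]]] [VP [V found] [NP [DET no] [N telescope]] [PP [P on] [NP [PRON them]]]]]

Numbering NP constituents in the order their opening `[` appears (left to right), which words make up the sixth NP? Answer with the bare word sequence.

Hiro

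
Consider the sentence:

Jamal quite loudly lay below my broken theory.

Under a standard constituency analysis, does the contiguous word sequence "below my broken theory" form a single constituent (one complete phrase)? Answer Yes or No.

These words form the whole prepositional phrase headed by "below", so yes — one constituent.

Yes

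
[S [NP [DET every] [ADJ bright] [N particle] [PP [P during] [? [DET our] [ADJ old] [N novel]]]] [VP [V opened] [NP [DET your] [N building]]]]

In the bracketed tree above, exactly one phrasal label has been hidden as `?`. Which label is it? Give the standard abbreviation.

Looking at what the `?` directly dominates — DET 'our', ADJ 'old', N 'novel' — this is a noun phrase (NP).

NP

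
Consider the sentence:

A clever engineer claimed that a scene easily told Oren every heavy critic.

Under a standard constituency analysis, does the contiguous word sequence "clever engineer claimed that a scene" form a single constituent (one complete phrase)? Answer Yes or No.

No

The sequence begins inside the noun phrase "a clever engineer" and ends inside the verb phrase "claimed that a scene easily told Oren every heavy critic"; it crosses a phrase boundary, so no single node in the tree spans exactly those words.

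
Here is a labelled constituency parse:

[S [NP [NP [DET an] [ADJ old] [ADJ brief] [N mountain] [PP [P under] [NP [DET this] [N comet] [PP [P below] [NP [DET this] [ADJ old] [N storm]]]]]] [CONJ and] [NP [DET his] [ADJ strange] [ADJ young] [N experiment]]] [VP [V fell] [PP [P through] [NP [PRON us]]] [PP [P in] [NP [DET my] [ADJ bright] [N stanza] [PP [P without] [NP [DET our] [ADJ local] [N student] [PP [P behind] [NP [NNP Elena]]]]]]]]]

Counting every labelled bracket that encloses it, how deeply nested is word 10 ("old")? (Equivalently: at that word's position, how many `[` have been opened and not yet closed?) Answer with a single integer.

8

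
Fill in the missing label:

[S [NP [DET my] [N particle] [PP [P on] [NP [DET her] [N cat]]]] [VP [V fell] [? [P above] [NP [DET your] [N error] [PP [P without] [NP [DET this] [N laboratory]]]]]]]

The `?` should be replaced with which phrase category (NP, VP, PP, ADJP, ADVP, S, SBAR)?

PP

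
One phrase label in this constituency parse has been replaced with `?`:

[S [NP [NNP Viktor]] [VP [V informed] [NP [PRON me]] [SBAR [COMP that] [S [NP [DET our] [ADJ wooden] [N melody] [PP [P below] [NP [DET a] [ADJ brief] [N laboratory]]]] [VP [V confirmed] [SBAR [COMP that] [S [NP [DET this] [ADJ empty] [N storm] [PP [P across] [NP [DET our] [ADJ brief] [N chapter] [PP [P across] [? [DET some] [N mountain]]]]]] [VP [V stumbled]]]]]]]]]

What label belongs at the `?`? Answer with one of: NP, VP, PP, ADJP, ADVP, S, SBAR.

NP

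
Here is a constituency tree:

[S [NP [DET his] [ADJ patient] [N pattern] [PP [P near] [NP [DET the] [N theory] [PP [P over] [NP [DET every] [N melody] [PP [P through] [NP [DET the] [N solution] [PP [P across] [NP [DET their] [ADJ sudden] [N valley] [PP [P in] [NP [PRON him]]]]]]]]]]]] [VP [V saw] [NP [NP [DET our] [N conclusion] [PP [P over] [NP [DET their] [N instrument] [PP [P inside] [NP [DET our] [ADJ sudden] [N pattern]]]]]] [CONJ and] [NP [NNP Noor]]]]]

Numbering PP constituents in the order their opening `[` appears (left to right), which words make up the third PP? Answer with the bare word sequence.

through the solution across their sudden valley in him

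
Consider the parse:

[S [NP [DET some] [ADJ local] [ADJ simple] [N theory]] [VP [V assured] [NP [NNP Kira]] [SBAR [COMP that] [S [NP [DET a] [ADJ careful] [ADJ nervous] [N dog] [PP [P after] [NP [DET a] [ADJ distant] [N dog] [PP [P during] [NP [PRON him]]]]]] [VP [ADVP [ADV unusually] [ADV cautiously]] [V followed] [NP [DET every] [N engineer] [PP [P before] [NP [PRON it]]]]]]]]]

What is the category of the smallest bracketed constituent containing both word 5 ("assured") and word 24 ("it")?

VP

Both words fall inside [VP assured Kira that a careful nervous dog after a distant dog during him unusually cautiously followed every engineer before it] (words 5–24), and no smaller constituent contains them both. Label: VP.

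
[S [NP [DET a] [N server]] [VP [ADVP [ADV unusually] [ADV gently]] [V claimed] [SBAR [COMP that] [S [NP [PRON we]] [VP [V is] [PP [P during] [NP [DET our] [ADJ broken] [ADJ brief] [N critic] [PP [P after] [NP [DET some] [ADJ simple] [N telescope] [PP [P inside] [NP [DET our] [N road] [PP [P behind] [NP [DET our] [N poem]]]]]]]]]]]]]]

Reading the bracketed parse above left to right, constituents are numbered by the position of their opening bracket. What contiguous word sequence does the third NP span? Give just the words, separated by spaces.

our broken brief critic after some simple telescope inside our road behind our poem

In left-to-right order the NP constituents are "a server"; "we"; "our broken brief critic after some simple telescope inside our road behind our poem"; "some simple telescope inside our road behind our poem"; "our road behind our poem"; "our poem". Number 3 is "our broken brief critic after some simple telescope inside our road behind our poem".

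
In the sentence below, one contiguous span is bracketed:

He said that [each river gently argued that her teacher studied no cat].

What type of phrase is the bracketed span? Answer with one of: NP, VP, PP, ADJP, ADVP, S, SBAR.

S

"argued" is the head of the bracketed span, so the span is a clause: S.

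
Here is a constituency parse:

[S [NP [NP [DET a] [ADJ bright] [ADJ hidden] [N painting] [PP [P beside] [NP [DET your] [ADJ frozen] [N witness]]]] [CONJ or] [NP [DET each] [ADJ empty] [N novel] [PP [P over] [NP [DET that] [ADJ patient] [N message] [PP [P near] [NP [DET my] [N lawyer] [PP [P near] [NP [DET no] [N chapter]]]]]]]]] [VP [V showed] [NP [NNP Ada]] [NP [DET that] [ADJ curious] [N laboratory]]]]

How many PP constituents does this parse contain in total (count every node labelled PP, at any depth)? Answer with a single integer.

Scanning left to right, an opening `[PP` appears at word positions 5, 13, 17, 20 — 4 in total.

4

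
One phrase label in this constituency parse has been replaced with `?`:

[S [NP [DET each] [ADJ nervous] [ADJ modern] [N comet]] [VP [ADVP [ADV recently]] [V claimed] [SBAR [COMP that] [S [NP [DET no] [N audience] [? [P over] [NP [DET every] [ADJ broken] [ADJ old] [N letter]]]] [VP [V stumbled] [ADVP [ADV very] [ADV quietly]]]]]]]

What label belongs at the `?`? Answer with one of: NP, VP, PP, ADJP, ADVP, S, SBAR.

A constituent whose immediate children are P 'over', NP is a prepositional phrase: PP.

PP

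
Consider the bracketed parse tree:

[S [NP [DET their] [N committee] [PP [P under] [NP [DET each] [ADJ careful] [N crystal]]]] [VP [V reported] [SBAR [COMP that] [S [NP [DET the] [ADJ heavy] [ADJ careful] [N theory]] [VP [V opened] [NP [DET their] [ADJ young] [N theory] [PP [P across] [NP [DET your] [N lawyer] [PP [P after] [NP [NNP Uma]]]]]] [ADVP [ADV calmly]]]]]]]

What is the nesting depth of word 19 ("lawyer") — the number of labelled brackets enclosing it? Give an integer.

9

Counting open brackets not yet closed at "lawyer": [S [VP [SBAR [S [VP [NP [PP [NP [N = 9.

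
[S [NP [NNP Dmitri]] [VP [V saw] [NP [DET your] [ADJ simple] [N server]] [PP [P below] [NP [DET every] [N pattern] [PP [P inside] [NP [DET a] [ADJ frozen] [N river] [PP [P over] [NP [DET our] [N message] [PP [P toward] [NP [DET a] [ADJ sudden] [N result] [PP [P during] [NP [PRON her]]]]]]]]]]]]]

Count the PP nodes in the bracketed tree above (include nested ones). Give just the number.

5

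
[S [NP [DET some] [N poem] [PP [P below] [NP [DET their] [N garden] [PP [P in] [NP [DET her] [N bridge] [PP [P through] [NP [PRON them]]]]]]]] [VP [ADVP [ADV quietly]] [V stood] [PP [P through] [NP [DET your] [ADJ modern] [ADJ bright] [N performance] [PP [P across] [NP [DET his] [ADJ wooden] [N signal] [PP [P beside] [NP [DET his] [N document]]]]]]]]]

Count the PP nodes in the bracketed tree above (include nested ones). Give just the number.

Scanning left to right, an opening `[PP` appears at word positions 3, 6, 9, 13, 18, 22 — 6 in total.

6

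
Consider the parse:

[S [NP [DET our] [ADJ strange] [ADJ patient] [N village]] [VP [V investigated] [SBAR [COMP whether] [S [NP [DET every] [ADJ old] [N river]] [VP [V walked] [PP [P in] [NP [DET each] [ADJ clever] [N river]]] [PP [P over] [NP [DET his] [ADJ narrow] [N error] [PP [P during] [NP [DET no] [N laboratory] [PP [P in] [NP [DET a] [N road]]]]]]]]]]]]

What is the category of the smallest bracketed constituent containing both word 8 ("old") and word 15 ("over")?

Word 8 lies under S → VP → SBAR → S → NP → ADJ; word 15 lies under S → VP → SBAR → S → VP → PP → P. The lowest shared node is the S.

S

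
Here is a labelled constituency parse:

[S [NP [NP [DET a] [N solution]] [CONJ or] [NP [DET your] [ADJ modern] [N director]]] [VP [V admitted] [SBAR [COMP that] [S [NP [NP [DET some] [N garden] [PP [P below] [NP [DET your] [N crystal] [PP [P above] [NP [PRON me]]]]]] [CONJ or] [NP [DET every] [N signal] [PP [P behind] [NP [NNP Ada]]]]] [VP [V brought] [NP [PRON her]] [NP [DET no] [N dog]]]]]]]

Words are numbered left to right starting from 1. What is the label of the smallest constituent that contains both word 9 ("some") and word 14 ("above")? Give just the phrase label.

Word 9 lies under S → VP → SBAR → S → NP → NP → DET; word 14 lies under S → VP → SBAR → S → NP → NP → PP → NP → PP → P. The lowest shared node is the NP.

NP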